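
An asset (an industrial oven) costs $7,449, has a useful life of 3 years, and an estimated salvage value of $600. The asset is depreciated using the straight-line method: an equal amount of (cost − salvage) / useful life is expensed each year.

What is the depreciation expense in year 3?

$2,283

Depreciable base = $7,449 − $600 = $6,849.
Annual expense = $6,849 / 3 = $2,283.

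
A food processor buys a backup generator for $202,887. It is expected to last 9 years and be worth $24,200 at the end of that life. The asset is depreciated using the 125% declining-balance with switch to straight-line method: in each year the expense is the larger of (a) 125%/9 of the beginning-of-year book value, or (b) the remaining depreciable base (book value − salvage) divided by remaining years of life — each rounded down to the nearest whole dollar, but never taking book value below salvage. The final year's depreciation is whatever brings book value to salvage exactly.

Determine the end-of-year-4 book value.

Depreciable base = $202,887 − $24,200 = $178,687.
Year 1: DB = ⌊$202,887 × 125%/9⌋ = $28,178; SL = ⌊$178,687/9⌋ = $19,854 → take DB $28,178. Book value $174,709.
Year 2: DB = ⌊$174,709 × 125%/9⌋ = $24,265; SL = ⌊$150,509/8⌋ = $18,813 → take DB $24,265. Book value $150,444.
Year 3: DB = ⌊$150,444 × 125%/9⌋ = $20,895; SL = ⌊$126,244/7⌋ = $18,034 → take DB $20,895. Book value $129,549.
Year 4: DB = ⌊$129,549 × 125%/9⌋ = $17,992; SL = ⌊$105,349/6⌋ = $17,558 → take DB $17,992. Book value $111,557.

$111,557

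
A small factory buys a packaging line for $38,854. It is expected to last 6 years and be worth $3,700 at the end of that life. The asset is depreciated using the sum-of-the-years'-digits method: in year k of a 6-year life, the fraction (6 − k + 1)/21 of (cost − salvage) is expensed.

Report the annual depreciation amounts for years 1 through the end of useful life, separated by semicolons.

$10,044; $8,370; $6,696; $5,022; $3,348; $1,674

Depreciable base = $38,854 − $3,700 = $35,154.
Sum of the years' digits = 6+5+4+3+2+1 = 21.
Year 1: $35,154 × 6/21 = $10,044. Book value $28,810.
Year 2: $35,154 × 5/21 = $8,370. Book value $20,440.
Year 3: $35,154 × 4/21 = $6,696. Book value $13,744.
Year 4: $35,154 × 3/21 = $5,022. Book value $8,722.
Year 5: $35,154 × 2/21 = $3,348. Book value $5,374.
Year 6: $35,154 × 1/21 = $1,674. Book value $3,700.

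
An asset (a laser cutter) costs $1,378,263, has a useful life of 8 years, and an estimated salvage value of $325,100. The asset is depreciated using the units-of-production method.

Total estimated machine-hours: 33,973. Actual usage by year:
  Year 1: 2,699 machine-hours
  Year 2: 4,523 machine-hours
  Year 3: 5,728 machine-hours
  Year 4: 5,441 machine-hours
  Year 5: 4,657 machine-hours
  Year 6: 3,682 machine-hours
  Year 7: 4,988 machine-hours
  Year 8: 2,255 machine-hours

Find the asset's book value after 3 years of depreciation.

$976,813

Depreciable base = $1,378,263 − $325,100 = $1,053,163.
Rate = $1,053,163 / 33,973 machine-hours = $31 per machine-hour.
Year 1: 2,699 × $31 = $83,669. Book value $1,294,594.
Year 2: 4,523 × $31 = $140,213. Book value $1,154,381.
Year 3: 5,728 × $31 = $177,568. Book value $976,813.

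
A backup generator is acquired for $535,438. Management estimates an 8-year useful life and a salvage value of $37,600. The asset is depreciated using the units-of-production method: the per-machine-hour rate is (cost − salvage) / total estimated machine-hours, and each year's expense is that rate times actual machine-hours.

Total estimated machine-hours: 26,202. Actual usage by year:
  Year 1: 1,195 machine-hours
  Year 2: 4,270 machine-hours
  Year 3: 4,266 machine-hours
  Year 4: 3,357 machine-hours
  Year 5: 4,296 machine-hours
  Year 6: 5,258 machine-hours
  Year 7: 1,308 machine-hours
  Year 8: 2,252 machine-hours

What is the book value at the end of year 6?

Depreciable base = $535,438 − $37,600 = $497,838.
Rate = $497,838 / 26,202 machine-hours = $19 per machine-hour.
Year 1: 1,195 × $19 = $22,705. Book value $512,733.
Year 2: 4,270 × $19 = $81,130. Book value $431,603.
Year 3: 4,266 × $19 = $81,054. Book value $350,549.
Year 4: 3,357 × $19 = $63,783. Book value $286,766.
Year 5: 4,296 × $19 = $81,624. Book value $205,142.
Year 6: 5,258 × $19 = $99,902. Book value $105,240.

$105,240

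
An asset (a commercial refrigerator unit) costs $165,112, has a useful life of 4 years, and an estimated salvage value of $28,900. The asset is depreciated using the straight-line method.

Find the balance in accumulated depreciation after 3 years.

Depreciable base = $165,112 − $28,900 = $136,212.
Annual expense = $136,212 / 4 = $34,053.
End of year 1: book value $131,059.
End of year 2: book value $97,006.
End of year 3: book value $62,953.
Accumulated through year 3 = $165,112 − $62,953 = $102,159.

$102,159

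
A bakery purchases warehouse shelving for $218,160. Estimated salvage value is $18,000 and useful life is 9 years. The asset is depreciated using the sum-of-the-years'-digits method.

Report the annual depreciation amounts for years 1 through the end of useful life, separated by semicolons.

$40,032; $35,584; $31,136; $26,688; $22,240; $17,792; $13,344; $8,896; $4,448

Depreciable base = $218,160 − $18,000 = $200,160.
Sum of the years' digits = 9+8+7+6+5+4+3+2+1 = 45.
Year 1: $200,160 × 9/45 = $40,032. Book value $178,128.
Year 2: $200,160 × 8/45 = $35,584. Book value $142,544.
Year 3: $200,160 × 7/45 = $31,136. Book value $111,408.
Year 4: $200,160 × 6/45 = $26,688. Book value $84,720.
Year 5: $200,160 × 5/45 = $22,240. Book value $62,480.
Year 6: $200,160 × 4/45 = $17,792. Book value $44,688.
Year 7: $200,160 × 3/45 = $13,344. Book value $31,344.
Year 8: $200,160 × 2/45 = $8,896. Book value $22,448.
Year 9: $200,160 × 1/45 = $4,448. Book value $18,000.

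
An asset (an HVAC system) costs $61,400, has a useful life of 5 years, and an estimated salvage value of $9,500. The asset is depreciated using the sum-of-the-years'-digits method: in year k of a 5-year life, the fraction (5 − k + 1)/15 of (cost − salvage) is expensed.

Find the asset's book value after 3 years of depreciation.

Depreciable base = $61,400 − $9,500 = $51,900.
Sum of the years' digits = 5+4+3+2+1 = 15.
Year 1: $51,900 × 5/15 = $17,300. Book value $44,100.
Year 2: $51,900 × 4/15 = $13,840. Book value $30,260.
Year 3: $51,900 × 3/15 = $10,380. Book value $19,880.

$19,880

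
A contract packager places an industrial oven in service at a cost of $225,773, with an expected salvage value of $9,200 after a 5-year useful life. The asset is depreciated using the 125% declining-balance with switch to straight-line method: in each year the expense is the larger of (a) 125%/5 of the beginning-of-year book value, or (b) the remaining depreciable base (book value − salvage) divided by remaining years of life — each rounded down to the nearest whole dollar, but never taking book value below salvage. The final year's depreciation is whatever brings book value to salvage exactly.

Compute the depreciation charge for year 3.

Depreciable base = $225,773 − $9,200 = $216,573.
Year 1: DB = ⌊$225,773 × 125%/5⌋ = $56,443; SL = ⌊$216,573/5⌋ = $43,314 → take DB $56,443. Book value $169,330.
Year 2: DB = ⌊$169,330 × 125%/5⌋ = $42,332; SL = ⌊$160,130/4⌋ = $40,032 → take DB $42,332. Book value $126,998.
Year 3: DB = ⌊$126,998 × 125%/5⌋ = $31,749; SL = ⌊$117,798/3⌋ = $39,266 → take SL $39,266. Book value $87,732.

$39,266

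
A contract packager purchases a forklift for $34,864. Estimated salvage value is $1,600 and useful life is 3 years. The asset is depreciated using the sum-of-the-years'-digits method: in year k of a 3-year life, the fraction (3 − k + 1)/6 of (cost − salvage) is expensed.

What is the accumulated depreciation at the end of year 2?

$27,720

Depreciable base = $34,864 − $1,600 = $33,264.
Sum of the years' digits = 3+2+1 = 6.
Year 1: $33,264 × 3/6 = $16,632. Book value $18,232.
Year 2: $33,264 × 2/6 = $11,088. Book value $7,144.
Accumulated through year 2 = $34,864 − $7,144 = $27,720.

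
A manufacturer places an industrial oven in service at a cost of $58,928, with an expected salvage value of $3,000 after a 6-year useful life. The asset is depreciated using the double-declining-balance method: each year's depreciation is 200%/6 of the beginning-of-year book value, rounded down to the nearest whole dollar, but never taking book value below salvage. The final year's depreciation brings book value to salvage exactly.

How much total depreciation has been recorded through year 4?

Depreciable base = $58,928 − $3,000 = $55,928.
Year 1: ⌊$58,928 × 200%/6⌋ = $19,642. Book value $39,286.
Year 2: ⌊$39,286 × 200%/6⌋ = $13,095. Book value $26,191.
Year 3: ⌊$26,191 × 200%/6⌋ = $8,730. Book value $17,461.
Year 4: ⌊$17,461 × 200%/6⌋ = $5,820. Book value $11,641.
Accumulated through year 4 = $58,928 − $11,641 = $47,287.

$47,287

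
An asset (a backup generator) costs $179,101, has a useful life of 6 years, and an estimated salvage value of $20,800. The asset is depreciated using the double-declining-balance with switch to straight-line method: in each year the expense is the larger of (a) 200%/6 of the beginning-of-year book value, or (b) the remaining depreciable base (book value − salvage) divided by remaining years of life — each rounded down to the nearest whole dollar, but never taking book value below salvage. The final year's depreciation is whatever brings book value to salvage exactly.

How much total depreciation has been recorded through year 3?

Depreciable base = $179,101 − $20,800 = $158,301.
Year 1: DB = ⌊$179,101 × 200%/6⌋ = $59,700; SL = ⌊$158,301/6⌋ = $26,383 → take DB $59,700. Book value $119,401.
Year 2: DB = ⌊$119,401 × 200%/6⌋ = $39,800; SL = ⌊$98,601/5⌋ = $19,720 → take DB $39,800. Book value $79,601.
Year 3: DB = ⌊$79,601 × 200%/6⌋ = $26,533; SL = ⌊$58,801/4⌋ = $14,700 → take DB $26,533. Book value $53,068.
Accumulated through year 3 = $179,101 − $53,068 = $126,033.

$126,033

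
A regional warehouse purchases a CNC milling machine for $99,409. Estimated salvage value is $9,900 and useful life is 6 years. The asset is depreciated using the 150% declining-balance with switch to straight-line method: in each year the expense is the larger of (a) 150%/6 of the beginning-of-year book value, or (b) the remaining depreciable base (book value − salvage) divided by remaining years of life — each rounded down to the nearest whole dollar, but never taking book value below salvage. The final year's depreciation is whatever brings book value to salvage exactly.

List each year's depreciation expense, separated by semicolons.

$24,852; $18,639; $13,979; $10,679; $10,680; $10,680

Depreciable base = $99,409 − $9,900 = $89,509.
Year 1: DB = ⌊$99,409 × 150%/6⌋ = $24,852; SL = ⌊$89,509/6⌋ = $14,918 → take DB $24,852. Book value $74,557.
Year 2: DB = ⌊$74,557 × 150%/6⌋ = $18,639; SL = ⌊$64,657/5⌋ = $12,931 → take DB $18,639. Book value $55,918.
Year 3: DB = ⌊$55,918 × 150%/6⌋ = $13,979; SL = ⌊$46,018/4⌋ = $11,504 → take DB $13,979. Book value $41,939.
Year 4: DB = ⌊$41,939 × 150%/6⌋ = $10,484; SL = ⌊$32,039/3⌋ = $10,679 → take SL $10,679. Book value $31,260.
Year 5: DB = ⌊$31,260 × 150%/6⌋ = $7,815; SL = ⌊$21,360/2⌋ = $10,680 → take SL $10,680. Book value $20,580.
Year 6 (final): $20,580 − $9,900 = $10,680. Book value $9,900.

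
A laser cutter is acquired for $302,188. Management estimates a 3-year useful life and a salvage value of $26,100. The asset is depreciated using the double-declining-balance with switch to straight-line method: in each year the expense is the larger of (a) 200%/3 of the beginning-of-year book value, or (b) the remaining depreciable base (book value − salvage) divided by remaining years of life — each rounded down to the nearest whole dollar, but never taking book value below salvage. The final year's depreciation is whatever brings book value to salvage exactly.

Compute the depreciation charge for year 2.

$67,153

Depreciable base = $302,188 − $26,100 = $276,088.
Year 1: DB = ⌊$302,188 × 200%/3⌋ = $201,458; SL = ⌊$276,088/3⌋ = $92,029 → take DB $201,458. Book value $100,730.
Year 2: DB = ⌊$100,730 × 200%/3⌋ = $67,153; SL = ⌊$74,630/2⌋ = $37,315 → take DB $67,153. Book value $33,577.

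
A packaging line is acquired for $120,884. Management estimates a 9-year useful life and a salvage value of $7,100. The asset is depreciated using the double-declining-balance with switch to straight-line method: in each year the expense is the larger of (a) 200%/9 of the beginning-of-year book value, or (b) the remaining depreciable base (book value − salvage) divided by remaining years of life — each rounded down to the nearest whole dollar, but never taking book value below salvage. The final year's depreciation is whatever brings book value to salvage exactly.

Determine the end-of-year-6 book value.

$26,763

Depreciable base = $120,884 − $7,100 = $113,784.
Year 1: DB = ⌊$120,884 × 200%/9⌋ = $26,863; SL = ⌊$113,784/9⌋ = $12,642 → take DB $26,863. Book value $94,021.
Year 2: DB = ⌊$94,021 × 200%/9⌋ = $20,893; SL = ⌊$86,921/8⌋ = $10,865 → take DB $20,893. Book value $73,128.
Year 3: DB = ⌊$73,128 × 200%/9⌋ = $16,250; SL = ⌊$66,028/7⌋ = $9,432 → take DB $16,250. Book value $56,878.
Year 4: DB = ⌊$56,878 × 200%/9⌋ = $12,639; SL = ⌊$49,778/6⌋ = $8,296 → take DB $12,639. Book value $44,239.
Year 5: DB = ⌊$44,239 × 200%/9⌋ = $9,830; SL = ⌊$37,139/5⌋ = $7,427 → take DB $9,830. Book value $34,409.
Year 6: DB = ⌊$34,409 × 200%/9⌋ = $7,646; SL = ⌊$27,309/4⌋ = $6,827 → take DB $7,646. Book value $26,763.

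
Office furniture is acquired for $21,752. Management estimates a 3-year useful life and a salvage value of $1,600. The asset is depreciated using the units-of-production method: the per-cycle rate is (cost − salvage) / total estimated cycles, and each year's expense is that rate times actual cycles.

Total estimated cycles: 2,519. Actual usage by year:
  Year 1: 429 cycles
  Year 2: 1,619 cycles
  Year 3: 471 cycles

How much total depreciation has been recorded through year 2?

Depreciable base = $21,752 − $1,600 = $20,152.
Rate = $20,152 / 2,519 cycles = $8 per cycle.
Year 1: 429 × $8 = $3,432. Book value $18,320.
Year 2: 1,619 × $8 = $12,952. Book value $5,368.
Accumulated through year 2 = $21,752 − $5,368 = $16,384.

$16,384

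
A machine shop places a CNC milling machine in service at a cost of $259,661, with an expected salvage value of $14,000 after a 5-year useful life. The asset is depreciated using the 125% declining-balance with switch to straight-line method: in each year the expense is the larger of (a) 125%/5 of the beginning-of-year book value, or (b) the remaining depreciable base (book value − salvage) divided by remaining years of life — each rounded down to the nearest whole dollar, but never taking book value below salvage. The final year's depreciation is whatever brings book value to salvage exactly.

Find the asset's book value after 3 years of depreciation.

$102,040

Depreciable base = $259,661 − $14,000 = $245,661.
Year 1: DB = ⌊$259,661 × 125%/5⌋ = $64,915; SL = ⌊$245,661/5⌋ = $49,132 → take DB $64,915. Book value $194,746.
Year 2: DB = ⌊$194,746 × 125%/5⌋ = $48,686; SL = ⌊$180,746/4⌋ = $45,186 → take DB $48,686. Book value $146,060.
Year 3: DB = ⌊$146,060 × 125%/5⌋ = $36,515; SL = ⌊$132,060/3⌋ = $44,020 → take SL $44,020. Book value $102,040.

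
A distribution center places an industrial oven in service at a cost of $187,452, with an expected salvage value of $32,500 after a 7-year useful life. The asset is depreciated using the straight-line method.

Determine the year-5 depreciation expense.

Depreciable base = $187,452 − $32,500 = $154,952.
Annual expense = $154,952 / 7 = $22,136.

$22,136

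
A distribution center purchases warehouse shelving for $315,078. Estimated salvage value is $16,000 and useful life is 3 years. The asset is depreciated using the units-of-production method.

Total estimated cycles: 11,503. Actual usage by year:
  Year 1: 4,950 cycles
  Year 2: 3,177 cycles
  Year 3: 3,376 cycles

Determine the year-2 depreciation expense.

Depreciable base = $315,078 − $16,000 = $299,078.
Rate = $299,078 / 11,503 cycles = $26 per cycle.
Year 1: 4,950 × $26 = $128,700. Book value $186,378.
Year 2: 3,177 × $26 = $82,602. Book value $103,776.

$82,602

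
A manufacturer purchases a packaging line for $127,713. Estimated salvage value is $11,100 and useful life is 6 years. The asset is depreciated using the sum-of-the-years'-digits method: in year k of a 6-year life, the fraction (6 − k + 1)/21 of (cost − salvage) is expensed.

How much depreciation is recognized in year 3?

Depreciable base = $127,713 − $11,100 = $116,613.
Sum of the years' digits = 6+5+4+3+2+1 = 21.
Year 1: $116,613 × 6/21 = $33,318. Book value $94,395.
Year 2: $116,613 × 5/21 = $27,765. Book value $66,630.
Year 3: $116,613 × 4/21 = $22,212. Book value $44,418.

$22,212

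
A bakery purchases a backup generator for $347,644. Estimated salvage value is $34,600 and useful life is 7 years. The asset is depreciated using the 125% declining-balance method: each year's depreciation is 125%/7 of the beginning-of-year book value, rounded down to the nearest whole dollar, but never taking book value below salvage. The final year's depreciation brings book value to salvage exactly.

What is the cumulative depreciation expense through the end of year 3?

Depreciable base = $347,644 − $34,600 = $313,044.
Year 1: ⌊$347,644 × 125%/7⌋ = $62,079. Book value $285,565.
Year 2: ⌊$285,565 × 125%/7⌋ = $50,993. Book value $234,572.
Year 3: ⌊$234,572 × 125%/7⌋ = $41,887. Book value $192,685.
Accumulated through year 3 = $347,644 − $192,685 = $154,959.

$154,959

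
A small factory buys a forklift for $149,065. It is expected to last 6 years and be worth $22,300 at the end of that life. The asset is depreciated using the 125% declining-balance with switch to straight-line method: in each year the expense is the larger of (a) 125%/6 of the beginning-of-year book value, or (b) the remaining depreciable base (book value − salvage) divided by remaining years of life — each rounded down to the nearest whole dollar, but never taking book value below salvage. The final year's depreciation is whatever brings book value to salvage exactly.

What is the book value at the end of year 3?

Depreciable base = $149,065 − $22,300 = $126,765.
Year 1: DB = ⌊$149,065 × 125%/6⌋ = $31,055; SL = ⌊$126,765/6⌋ = $21,127 → take DB $31,055. Book value $118,010.
Year 2: DB = ⌊$118,010 × 125%/6⌋ = $24,585; SL = ⌊$95,710/5⌋ = $19,142 → take DB $24,585. Book value $93,425.
Year 3: DB = ⌊$93,425 × 125%/6⌋ = $19,463; SL = ⌊$71,125/4⌋ = $17,781 → take DB $19,463. Book value $73,962.

$73,962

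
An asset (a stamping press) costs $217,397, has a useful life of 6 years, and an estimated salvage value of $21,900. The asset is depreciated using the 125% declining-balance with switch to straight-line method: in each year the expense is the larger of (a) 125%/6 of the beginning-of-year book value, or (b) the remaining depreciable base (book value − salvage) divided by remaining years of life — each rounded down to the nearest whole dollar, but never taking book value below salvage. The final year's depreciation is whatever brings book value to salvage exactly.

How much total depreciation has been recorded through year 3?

$109,733

Depreciable base = $217,397 − $21,900 = $195,497.
Year 1: DB = ⌊$217,397 × 125%/6⌋ = $45,291; SL = ⌊$195,497/6⌋ = $32,582 → take DB $45,291. Book value $172,106.
Year 2: DB = ⌊$172,106 × 125%/6⌋ = $35,855; SL = ⌊$150,206/5⌋ = $30,041 → take DB $35,855. Book value $136,251.
Year 3: DB = ⌊$136,251 × 125%/6⌋ = $28,385; SL = ⌊$114,351/4⌋ = $28,587 → take SL $28,587. Book value $107,664.
Accumulated through year 3 = $217,397 − $107,664 = $109,733.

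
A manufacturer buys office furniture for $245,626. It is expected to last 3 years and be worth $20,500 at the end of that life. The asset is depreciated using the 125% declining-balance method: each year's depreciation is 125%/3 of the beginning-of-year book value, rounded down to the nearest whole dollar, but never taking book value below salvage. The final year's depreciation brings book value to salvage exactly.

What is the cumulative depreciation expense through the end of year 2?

Depreciable base = $245,626 − $20,500 = $225,126.
Year 1: ⌊$245,626 × 125%/3⌋ = $102,344. Book value $143,282.
Year 2: ⌊$143,282 × 125%/3⌋ = $59,700. Book value $83,582.
Accumulated through year 2 = $245,626 − $83,582 = $162,044.

$162,044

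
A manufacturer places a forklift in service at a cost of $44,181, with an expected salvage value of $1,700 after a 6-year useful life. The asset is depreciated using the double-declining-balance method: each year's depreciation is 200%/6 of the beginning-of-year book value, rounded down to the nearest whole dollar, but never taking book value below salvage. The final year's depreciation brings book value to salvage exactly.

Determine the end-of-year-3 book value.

Depreciable base = $44,181 − $1,700 = $42,481.
Year 1: ⌊$44,181 × 200%/6⌋ = $14,727. Book value $29,454.
Year 2: ⌊$29,454 × 200%/6⌋ = $9,818. Book value $19,636.
Year 3: ⌊$19,636 × 200%/6⌋ = $6,545. Book value $13,091.

$13,091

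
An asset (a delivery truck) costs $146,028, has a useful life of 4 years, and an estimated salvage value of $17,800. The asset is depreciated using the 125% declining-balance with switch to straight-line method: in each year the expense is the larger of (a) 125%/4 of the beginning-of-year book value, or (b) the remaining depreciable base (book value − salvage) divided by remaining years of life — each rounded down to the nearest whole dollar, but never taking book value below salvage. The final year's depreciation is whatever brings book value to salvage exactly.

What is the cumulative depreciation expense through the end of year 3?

$102,617

Depreciable base = $146,028 − $17,800 = $128,228.
Year 1: DB = ⌊$146,028 × 125%/4⌋ = $45,633; SL = ⌊$128,228/4⌋ = $32,057 → take DB $45,633. Book value $100,395.
Year 2: DB = ⌊$100,395 × 125%/4⌋ = $31,373; SL = ⌊$82,595/3⌋ = $27,531 → take DB $31,373. Book value $69,022.
Year 3: DB = ⌊$69,022 × 125%/4⌋ = $21,569; SL = ⌊$51,222/2⌋ = $25,611 → take SL $25,611. Book value $43,411.
Accumulated through year 3 = $146,028 − $43,411 = $102,617.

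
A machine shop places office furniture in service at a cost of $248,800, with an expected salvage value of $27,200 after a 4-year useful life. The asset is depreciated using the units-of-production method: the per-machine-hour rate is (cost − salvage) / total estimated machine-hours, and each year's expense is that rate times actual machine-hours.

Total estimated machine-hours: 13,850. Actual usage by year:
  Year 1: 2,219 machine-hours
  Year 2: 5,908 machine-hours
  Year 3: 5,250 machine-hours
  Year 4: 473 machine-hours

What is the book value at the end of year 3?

$34,768

Depreciable base = $248,800 − $27,200 = $221,600.
Rate = $221,600 / 13,850 machine-hours = $16 per machine-hour.
Year 1: 2,219 × $16 = $35,504. Book value $213,296.
Year 2: 5,908 × $16 = $94,528. Book value $118,768.
Year 3: 5,250 × $16 = $84,000. Book value $34,768.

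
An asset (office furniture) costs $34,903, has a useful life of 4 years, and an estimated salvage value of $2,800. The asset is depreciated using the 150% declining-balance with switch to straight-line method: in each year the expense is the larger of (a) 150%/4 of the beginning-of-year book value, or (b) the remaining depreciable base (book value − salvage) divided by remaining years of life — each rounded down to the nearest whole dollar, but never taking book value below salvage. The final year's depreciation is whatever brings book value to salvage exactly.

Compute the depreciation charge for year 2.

Depreciable base = $34,903 − $2,800 = $32,103.
Year 1: DB = ⌊$34,903 × 150%/4⌋ = $13,088; SL = ⌊$32,103/4⌋ = $8,025 → take DB $13,088. Book value $21,815.
Year 2: DB = ⌊$21,815 × 150%/4⌋ = $8,180; SL = ⌊$19,015/3⌋ = $6,338 → take DB $8,180. Book value $13,635.

$8,180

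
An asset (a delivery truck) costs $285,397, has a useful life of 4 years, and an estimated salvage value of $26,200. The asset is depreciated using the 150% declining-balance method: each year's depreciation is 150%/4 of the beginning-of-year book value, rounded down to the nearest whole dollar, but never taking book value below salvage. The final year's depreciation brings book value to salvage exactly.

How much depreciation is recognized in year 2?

Depreciable base = $285,397 − $26,200 = $259,197.
Year 1: ⌊$285,397 × 150%/4⌋ = $107,023. Book value $178,374.
Year 2: ⌊$178,374 × 150%/4⌋ = $66,890. Book value $111,484.

$66,890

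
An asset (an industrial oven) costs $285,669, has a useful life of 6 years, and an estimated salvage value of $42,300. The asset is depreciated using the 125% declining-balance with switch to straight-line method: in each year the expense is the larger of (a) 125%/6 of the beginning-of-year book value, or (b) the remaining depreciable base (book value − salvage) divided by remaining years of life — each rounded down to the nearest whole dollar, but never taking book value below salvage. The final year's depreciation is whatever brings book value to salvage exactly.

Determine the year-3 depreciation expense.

$37,300

Depreciable base = $285,669 − $42,300 = $243,369.
Year 1: DB = ⌊$285,669 × 125%/6⌋ = $59,514; SL = ⌊$243,369/6⌋ = $40,561 → take DB $59,514. Book value $226,155.
Year 2: DB = ⌊$226,155 × 125%/6⌋ = $47,115; SL = ⌊$183,855/5⌋ = $36,771 → take DB $47,115. Book value $179,040.
Year 3: DB = ⌊$179,040 × 125%/6⌋ = $37,300; SL = ⌊$136,740/4⌋ = $34,185 → take DB $37,300. Book value $141,740.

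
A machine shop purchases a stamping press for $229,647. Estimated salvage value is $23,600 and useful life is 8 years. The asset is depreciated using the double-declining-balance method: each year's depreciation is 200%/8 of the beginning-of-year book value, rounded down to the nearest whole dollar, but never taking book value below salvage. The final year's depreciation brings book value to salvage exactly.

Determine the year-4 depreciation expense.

$24,220

Depreciable base = $229,647 − $23,600 = $206,047.
Year 1: ⌊$229,647 × 200%/8⌋ = $57,411. Book value $172,236.
Year 2: ⌊$172,236 × 200%/8⌋ = $43,059. Book value $129,177.
Year 3: ⌊$129,177 × 200%/8⌋ = $32,294. Book value $96,883.
Year 4: ⌊$96,883 × 200%/8⌋ = $24,220. Book value $72,663.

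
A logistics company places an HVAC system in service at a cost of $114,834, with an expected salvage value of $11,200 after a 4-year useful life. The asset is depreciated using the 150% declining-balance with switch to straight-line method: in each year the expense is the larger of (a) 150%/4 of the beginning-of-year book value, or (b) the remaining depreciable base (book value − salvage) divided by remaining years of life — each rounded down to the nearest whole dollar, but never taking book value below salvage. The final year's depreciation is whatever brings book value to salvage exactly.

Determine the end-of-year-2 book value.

$44,858

Depreciable base = $114,834 − $11,200 = $103,634.
Year 1: DB = ⌊$114,834 × 150%/4⌋ = $43,062; SL = ⌊$103,634/4⌋ = $25,908 → take DB $43,062. Book value $71,772.
Year 2: DB = ⌊$71,772 × 150%/4⌋ = $26,914; SL = ⌊$60,572/3⌋ = $20,190 → take DB $26,914. Book value $44,858.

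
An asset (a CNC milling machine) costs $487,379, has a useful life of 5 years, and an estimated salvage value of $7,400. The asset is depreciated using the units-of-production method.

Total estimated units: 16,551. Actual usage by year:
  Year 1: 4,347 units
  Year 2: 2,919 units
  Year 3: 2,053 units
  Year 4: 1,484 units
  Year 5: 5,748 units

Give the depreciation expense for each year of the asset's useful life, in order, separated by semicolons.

Depreciable base = $487,379 − $7,400 = $479,979.
Rate = $479,979 / 16,551 units = $29 per unit.
Year 1: 4,347 × $29 = $126,063. Book value $361,316.
Year 2: 2,919 × $29 = $84,651. Book value $276,665.
Year 3: 2,053 × $29 = $59,537. Book value $217,128.
Year 4: 1,484 × $29 = $43,036. Book value $174,092.
Year 5: 5,748 × $29 = $166,692. Book value $7,400.

$126,063; $84,651; $59,537; $43,036; $166,692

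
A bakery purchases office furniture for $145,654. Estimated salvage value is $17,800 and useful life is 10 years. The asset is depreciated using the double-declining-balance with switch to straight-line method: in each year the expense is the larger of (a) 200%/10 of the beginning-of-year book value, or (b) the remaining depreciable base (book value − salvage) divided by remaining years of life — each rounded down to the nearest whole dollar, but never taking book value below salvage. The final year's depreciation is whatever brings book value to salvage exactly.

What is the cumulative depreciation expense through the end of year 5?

Depreciable base = $145,654 − $17,800 = $127,854.
Year 1: DB = ⌊$145,654 × 200%/10⌋ = $29,130; SL = ⌊$127,854/10⌋ = $12,785 → take DB $29,130. Book value $116,524.
Year 2: DB = ⌊$116,524 × 200%/10⌋ = $23,304; SL = ⌊$98,724/9⌋ = $10,969 → take DB $23,304. Book value $93,220.
Year 3: DB = ⌊$93,220 × 200%/10⌋ = $18,644; SL = ⌊$75,420/8⌋ = $9,427 → take DB $18,644. Book value $74,576.
Year 4: DB = ⌊$74,576 × 200%/10⌋ = $14,915; SL = ⌊$56,776/7⌋ = $8,110 → take DB $14,915. Book value $59,661.
Year 5: DB = ⌊$59,661 × 200%/10⌋ = $11,932; SL = ⌊$41,861/6⌋ = $6,976 → take DB $11,932. Book value $47,729.
Accumulated through year 5 = $145,654 − $47,729 = $97,925.

$97,925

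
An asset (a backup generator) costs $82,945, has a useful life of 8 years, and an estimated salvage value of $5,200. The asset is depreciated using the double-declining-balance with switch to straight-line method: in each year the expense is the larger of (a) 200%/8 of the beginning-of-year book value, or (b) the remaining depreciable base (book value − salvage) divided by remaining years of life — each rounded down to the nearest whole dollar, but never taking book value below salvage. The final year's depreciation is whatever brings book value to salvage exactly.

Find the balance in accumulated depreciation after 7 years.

Depreciable base = $82,945 − $5,200 = $77,745.
Year 1: DB = ⌊$82,945 × 200%/8⌋ = $20,736; SL = ⌊$77,745/8⌋ = $9,718 → take DB $20,736. Book value $62,209.
Year 2: DB = ⌊$62,209 × 200%/8⌋ = $15,552; SL = ⌊$57,009/7⌋ = $8,144 → take DB $15,552. Book value $46,657.
Year 3: DB = ⌊$46,657 × 200%/8⌋ = $11,664; SL = ⌊$41,457/6⌋ = $6,909 → take DB $11,664. Book value $34,993.
Year 4: DB = ⌊$34,993 × 200%/8⌋ = $8,748; SL = ⌊$29,793/5⌋ = $5,958 → take DB $8,748. Book value $26,245.
Year 5: DB = ⌊$26,245 × 200%/8⌋ = $6,561; SL = ⌊$21,045/4⌋ = $5,261 → take DB $6,561. Book value $19,684.
Year 6: DB = ⌊$19,684 × 200%/8⌋ = $4,921; SL = ⌊$14,484/3⌋ = $4,828 → take DB $4,921. Book value $14,763.
Year 7: DB = ⌊$14,763 × 200%/8⌋ = $3,690; SL = ⌊$9,563/2⌋ = $4,781 → take SL $4,781. Book value $9,982.
Accumulated through year 7 = $82,945 − $9,982 = $72,963.

$72,963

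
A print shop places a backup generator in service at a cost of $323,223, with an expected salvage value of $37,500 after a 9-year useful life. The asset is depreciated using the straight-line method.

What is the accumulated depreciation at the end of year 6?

$190,482

Depreciable base = $323,223 − $37,500 = $285,723.
Annual expense = $285,723 / 9 = $31,747.
End of year 1: book value $291,476.
End of year 2: book value $259,729.
End of year 3: book value $227,982.
End of year 4: book value $196,235.
End of year 5: book value $164,488.
End of year 6: book value $132,741.
Accumulated through year 6 = $323,223 − $132,741 = $190,482.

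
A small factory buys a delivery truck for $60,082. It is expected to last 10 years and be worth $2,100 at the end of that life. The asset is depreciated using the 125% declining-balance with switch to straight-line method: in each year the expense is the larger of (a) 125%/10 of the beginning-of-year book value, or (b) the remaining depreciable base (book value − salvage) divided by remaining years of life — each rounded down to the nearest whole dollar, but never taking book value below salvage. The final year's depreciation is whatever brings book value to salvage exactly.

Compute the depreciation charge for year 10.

Depreciable base = $60,082 − $2,100 = $57,982.
Year 1: DB = ⌊$60,082 × 125%/10⌋ = $7,510; SL = ⌊$57,982/10⌋ = $5,798 → take DB $7,510. Book value $52,572.
Year 2: DB = ⌊$52,572 × 125%/10⌋ = $6,571; SL = ⌊$50,472/9⌋ = $5,608 → take DB $6,571. Book value $46,001.
Year 3: DB = ⌊$46,001 × 125%/10⌋ = $5,750; SL = ⌊$43,901/8⌋ = $5,487 → take DB $5,750. Book value $40,251.
Year 4: DB = ⌊$40,251 × 125%/10⌋ = $5,031; SL = ⌊$38,151/7⌋ = $5,450 → take SL $5,450. Book value $34,801.
Year 5: DB = ⌊$34,801 × 125%/10⌋ = $4,350; SL = ⌊$32,701/6⌋ = $5,450 → take SL $5,450. Book value $29,351.
Year 6: DB = ⌊$29,351 × 125%/10⌋ = $3,668; SL = ⌊$27,251/5⌋ = $5,450 → take SL $5,450. Book value $23,901.
Year 7: DB = ⌊$23,901 × 125%/10⌋ = $2,987; SL = ⌊$21,801/4⌋ = $5,450 → take SL $5,450. Book value $18,451.
Year 8: DB = ⌊$18,451 × 125%/10⌋ = $2,306; SL = ⌊$16,351/3⌋ = $5,450 → take SL $5,450. Book value $13,001.
Year 9: DB = ⌊$13,001 × 125%/10⌋ = $1,625; SL = ⌊$10,901/2⌋ = $5,450 → take SL $5,450. Book value $7,551.
Year 10 (final): $7,551 − $2,100 = $5,451. Book value $2,100.

$5,451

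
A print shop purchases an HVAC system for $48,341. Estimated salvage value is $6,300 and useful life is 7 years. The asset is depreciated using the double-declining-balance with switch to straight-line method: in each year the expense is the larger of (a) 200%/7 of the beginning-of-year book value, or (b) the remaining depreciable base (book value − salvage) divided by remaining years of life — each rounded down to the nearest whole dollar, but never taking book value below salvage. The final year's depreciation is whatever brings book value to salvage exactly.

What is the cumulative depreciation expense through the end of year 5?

$39,351

Depreciable base = $48,341 − $6,300 = $42,041.
Year 1: DB = ⌊$48,341 × 200%/7⌋ = $13,811; SL = ⌊$42,041/7⌋ = $6,005 → take DB $13,811. Book value $34,530.
Year 2: DB = ⌊$34,530 × 200%/7⌋ = $9,865; SL = ⌊$28,230/6⌋ = $4,705 → take DB $9,865. Book value $24,665.
Year 3: DB = ⌊$24,665 × 200%/7⌋ = $7,047; SL = ⌊$18,365/5⌋ = $3,673 → take DB $7,047. Book value $17,618.
Year 4: DB = ⌊$17,618 × 200%/7⌋ = $5,033; SL = ⌊$11,318/4⌋ = $2,829 → take DB $5,033. Book value $12,585.
Year 5: DB = ⌊$12,585 × 200%/7⌋ = $3,595; SL = ⌊$6,285/3⌋ = $2,095 → take DB $3,595. Book value $8,990.
Accumulated through year 5 = $48,341 − $8,990 = $39,351.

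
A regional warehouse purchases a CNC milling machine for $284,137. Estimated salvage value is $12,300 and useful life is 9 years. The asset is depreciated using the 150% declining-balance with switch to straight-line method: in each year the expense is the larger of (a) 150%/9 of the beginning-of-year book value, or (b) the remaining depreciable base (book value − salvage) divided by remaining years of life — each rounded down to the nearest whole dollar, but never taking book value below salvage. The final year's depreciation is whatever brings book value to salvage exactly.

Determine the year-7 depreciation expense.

$24,945

Depreciable base = $284,137 − $12,300 = $271,837.
Year 1: DB = ⌊$284,137 × 150%/9⌋ = $47,356; SL = ⌊$271,837/9⌋ = $30,204 → take DB $47,356. Book value $236,781.
Year 2: DB = ⌊$236,781 × 150%/9⌋ = $39,463; SL = ⌊$224,481/8⌋ = $28,060 → take DB $39,463. Book value $197,318.
Year 3: DB = ⌊$197,318 × 150%/9⌋ = $32,886; SL = ⌊$185,018/7⌋ = $26,431 → take DB $32,886. Book value $164,432.
Year 4: DB = ⌊$164,432 × 150%/9⌋ = $27,405; SL = ⌊$152,132/6⌋ = $25,355 → take DB $27,405. Book value $137,027.
Year 5: DB = ⌊$137,027 × 150%/9⌋ = $22,837; SL = ⌊$124,727/5⌋ = $24,945 → take SL $24,945. Book value $112,082.
Year 6: DB = ⌊$112,082 × 150%/9⌋ = $18,680; SL = ⌊$99,782/4⌋ = $24,945 → take SL $24,945. Book value $87,137.
Year 7: DB = ⌊$87,137 × 150%/9⌋ = $14,522; SL = ⌊$74,837/3⌋ = $24,945 → take SL $24,945. Book value $62,192.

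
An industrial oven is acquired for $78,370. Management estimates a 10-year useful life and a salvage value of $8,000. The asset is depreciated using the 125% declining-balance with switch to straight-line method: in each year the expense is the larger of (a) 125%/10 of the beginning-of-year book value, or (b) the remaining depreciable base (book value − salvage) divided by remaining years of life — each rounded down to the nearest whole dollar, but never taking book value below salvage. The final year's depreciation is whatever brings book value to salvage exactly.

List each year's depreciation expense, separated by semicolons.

Depreciable base = $78,370 − $8,000 = $70,370.
Year 1: DB = ⌊$78,370 × 125%/10⌋ = $9,796; SL = ⌊$70,370/10⌋ = $7,037 → take DB $9,796. Book value $68,574.
Year 2: DB = ⌊$68,574 × 125%/10⌋ = $8,571; SL = ⌊$60,574/9⌋ = $6,730 → take DB $8,571. Book value $60,003.
Year 3: DB = ⌊$60,003 × 125%/10⌋ = $7,500; SL = ⌊$52,003/8⌋ = $6,500 → take DB $7,500. Book value $52,503.
Year 4: DB = ⌊$52,503 × 125%/10⌋ = $6,562; SL = ⌊$44,503/7⌋ = $6,357 → take DB $6,562. Book value $45,941.
Year 5: DB = ⌊$45,941 × 125%/10⌋ = $5,742; SL = ⌊$37,941/6⌋ = $6,323 → take SL $6,323. Book value $39,618.
Year 6: DB = ⌊$39,618 × 125%/10⌋ = $4,952; SL = ⌊$31,618/5⌋ = $6,323 → take SL $6,323. Book value $33,295.
Year 7: DB = ⌊$33,295 × 125%/10⌋ = $4,161; SL = ⌊$25,295/4⌋ = $6,323 → take SL $6,323. Book value $26,972.
Year 8: DB = ⌊$26,972 × 125%/10⌋ = $3,371; SL = ⌊$18,972/3⌋ = $6,324 → take SL $6,324. Book value $20,648.
Year 9: DB = ⌊$20,648 × 125%/10⌋ = $2,581; SL = ⌊$12,648/2⌋ = $6,324 → take SL $6,324. Book value $14,324.
Year 10 (final): $14,324 − $8,000 = $6,324. Book value $8,000.

$9,796; $8,571; $7,500; $6,562; $6,323; $6,323; $6,323; $6,324; $6,324; $6,324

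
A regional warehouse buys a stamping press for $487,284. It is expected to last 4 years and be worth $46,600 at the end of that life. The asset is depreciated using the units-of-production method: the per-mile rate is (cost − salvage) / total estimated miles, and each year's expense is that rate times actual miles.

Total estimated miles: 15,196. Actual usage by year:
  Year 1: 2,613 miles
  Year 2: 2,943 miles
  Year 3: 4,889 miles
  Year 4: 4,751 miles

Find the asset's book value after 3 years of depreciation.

Depreciable base = $487,284 − $46,600 = $440,684.
Rate = $440,684 / 15,196 miles = $29 per mile.
Year 1: 2,613 × $29 = $75,777. Book value $411,507.
Year 2: 2,943 × $29 = $85,347. Book value $326,160.
Year 3: 4,889 × $29 = $141,781. Book value $184,379.

$184,379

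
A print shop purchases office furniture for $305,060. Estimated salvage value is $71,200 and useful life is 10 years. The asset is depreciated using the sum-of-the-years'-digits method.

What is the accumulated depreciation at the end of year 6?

Depreciable base = $305,060 − $71,200 = $233,860.
Sum of the years' digits = 10+9+8+7+6+5+4+3+2+1 = 55.
Year 1: $233,860 × 10/55 = $42,520. Book value $262,540.
Year 2: $233,860 × 9/55 = $38,268. Book value $224,272.
Year 3: $233,860 × 8/55 = $34,016. Book value $190,256.
Year 4: $233,860 × 7/55 = $29,764. Book value $160,492.
Year 5: $233,860 × 6/55 = $25,512. Book value $134,980.
Year 6: $233,860 × 5/55 = $21,260. Book value $113,720.
Accumulated through year 6 = $305,060 − $113,720 = $191,340.

$191,340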